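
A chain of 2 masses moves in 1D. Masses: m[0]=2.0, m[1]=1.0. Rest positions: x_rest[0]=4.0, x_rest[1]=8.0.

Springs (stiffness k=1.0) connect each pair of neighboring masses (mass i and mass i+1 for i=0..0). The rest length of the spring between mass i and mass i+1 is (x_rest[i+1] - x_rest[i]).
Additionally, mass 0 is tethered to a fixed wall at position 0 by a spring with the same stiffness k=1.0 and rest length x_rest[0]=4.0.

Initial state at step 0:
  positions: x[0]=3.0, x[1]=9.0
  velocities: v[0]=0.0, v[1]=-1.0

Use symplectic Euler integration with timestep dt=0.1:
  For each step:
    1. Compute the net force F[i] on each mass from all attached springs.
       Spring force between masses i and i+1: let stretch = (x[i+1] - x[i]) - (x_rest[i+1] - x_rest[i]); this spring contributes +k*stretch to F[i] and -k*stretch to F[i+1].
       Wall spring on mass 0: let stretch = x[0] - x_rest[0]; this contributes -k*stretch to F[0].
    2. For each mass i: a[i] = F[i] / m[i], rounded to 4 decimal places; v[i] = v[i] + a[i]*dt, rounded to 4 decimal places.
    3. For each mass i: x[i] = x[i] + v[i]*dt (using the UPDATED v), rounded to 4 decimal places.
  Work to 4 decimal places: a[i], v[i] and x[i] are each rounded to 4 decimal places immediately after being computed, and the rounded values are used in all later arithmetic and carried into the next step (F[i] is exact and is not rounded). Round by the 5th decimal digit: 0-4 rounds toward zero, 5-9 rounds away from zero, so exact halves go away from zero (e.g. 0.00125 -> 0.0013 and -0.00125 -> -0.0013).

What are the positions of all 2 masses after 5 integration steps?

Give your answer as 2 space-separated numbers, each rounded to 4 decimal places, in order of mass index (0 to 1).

Step 0: x=[3.0000 9.0000] v=[0.0000 -1.0000]
Step 1: x=[3.0150 8.8800] v=[0.1500 -1.2000]
Step 2: x=[3.0443 8.7414] v=[0.2925 -1.3865]
Step 3: x=[3.0868 8.5858] v=[0.4251 -1.5562]
Step 4: x=[3.1414 8.4152] v=[0.5457 -1.7061]
Step 5: x=[3.2066 8.2319] v=[0.6523 -1.8335]

Answer: 3.2066 8.2319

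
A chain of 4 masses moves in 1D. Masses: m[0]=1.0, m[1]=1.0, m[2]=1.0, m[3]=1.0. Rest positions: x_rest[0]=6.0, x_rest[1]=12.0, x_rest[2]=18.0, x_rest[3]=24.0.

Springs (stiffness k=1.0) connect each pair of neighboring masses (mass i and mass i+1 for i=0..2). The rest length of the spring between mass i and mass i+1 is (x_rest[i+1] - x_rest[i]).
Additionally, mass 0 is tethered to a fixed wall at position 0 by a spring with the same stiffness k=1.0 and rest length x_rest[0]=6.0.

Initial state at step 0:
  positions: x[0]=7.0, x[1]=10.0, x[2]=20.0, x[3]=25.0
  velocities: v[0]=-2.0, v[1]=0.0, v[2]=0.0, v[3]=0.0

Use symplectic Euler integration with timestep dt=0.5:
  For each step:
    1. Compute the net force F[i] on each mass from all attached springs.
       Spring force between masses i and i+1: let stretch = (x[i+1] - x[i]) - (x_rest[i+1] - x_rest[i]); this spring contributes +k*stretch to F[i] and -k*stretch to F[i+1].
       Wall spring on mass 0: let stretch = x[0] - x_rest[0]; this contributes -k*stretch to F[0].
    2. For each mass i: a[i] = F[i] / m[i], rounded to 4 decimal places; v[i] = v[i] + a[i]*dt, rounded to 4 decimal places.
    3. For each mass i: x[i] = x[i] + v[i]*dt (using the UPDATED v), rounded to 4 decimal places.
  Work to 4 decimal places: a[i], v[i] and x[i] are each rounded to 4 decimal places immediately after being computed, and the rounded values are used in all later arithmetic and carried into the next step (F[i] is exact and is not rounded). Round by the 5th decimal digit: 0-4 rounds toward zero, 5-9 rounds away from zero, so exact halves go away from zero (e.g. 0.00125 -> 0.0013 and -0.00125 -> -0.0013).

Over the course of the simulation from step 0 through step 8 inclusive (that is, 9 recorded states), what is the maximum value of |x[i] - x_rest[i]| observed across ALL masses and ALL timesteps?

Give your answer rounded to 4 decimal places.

Step 0: x=[7.0000 10.0000 20.0000 25.0000] v=[-2.0000 0.0000 0.0000 0.0000]
Step 1: x=[5.0000 11.7500 18.7500 25.2500] v=[-4.0000 3.5000 -2.5000 0.5000]
Step 2: x=[3.4375 13.5625 17.3750 25.3750] v=[-3.1250 3.6250 -2.7500 0.2500]
Step 3: x=[3.5469 13.7969 17.0469 25.0000] v=[0.2188 0.4688 -0.6563 -0.7500]
Step 4: x=[5.3321 12.2813 17.8946 24.1367] v=[3.5704 -3.0312 1.6953 -1.7266]
Step 5: x=[7.5216 10.4317 18.8995 23.2129] v=[4.3790 -3.6992 2.0097 -1.8477]
Step 6: x=[8.5583 9.9715 18.8658 22.7107] v=[2.0733 -0.9204 -0.0675 -1.0044]
Step 7: x=[7.8087 11.3816 17.5697 22.7473] v=[-1.4993 2.8202 -2.5922 0.0732]
Step 8: x=[6.0001 13.4455 16.0210 22.9895] v=[-3.6172 4.1278 -3.0975 0.4844]
Max displacement = 2.5625

Answer: 2.5625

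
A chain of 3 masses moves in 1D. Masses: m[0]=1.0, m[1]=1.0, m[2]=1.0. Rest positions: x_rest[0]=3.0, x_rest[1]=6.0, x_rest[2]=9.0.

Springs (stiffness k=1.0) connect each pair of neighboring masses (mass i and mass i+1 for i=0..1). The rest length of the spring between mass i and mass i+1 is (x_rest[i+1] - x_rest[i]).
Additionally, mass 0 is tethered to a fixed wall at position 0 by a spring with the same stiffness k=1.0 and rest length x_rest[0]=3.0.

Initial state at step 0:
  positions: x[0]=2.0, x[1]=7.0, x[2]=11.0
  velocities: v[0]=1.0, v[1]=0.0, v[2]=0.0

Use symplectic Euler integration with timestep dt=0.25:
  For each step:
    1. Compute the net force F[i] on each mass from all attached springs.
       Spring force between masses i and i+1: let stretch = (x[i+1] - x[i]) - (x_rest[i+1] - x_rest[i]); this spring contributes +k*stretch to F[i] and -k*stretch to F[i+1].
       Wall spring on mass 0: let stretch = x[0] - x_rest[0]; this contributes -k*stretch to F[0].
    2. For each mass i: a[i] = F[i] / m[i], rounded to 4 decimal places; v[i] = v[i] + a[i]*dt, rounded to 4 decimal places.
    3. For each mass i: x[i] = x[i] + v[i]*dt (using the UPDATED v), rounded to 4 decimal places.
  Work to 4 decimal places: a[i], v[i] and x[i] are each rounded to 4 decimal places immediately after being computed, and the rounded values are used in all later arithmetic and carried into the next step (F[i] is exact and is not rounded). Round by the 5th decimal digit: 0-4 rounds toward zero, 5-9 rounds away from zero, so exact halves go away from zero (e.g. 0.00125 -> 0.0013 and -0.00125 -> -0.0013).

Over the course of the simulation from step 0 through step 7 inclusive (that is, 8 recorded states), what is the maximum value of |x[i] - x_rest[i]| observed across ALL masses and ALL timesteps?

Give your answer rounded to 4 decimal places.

Answer: 2.1296

Derivation:
Step 0: x=[2.0000 7.0000 11.0000] v=[1.0000 0.0000 0.0000]
Step 1: x=[2.4375 6.9375 10.9375] v=[1.7500 -0.2500 -0.2500]
Step 2: x=[3.0039 6.8438 10.8125] v=[2.2656 -0.3750 -0.5000]
Step 3: x=[3.6226 6.7581 10.6270] v=[2.4746 -0.3428 -0.7422]
Step 4: x=[4.2108 6.7182 10.3872] v=[2.3528 -0.1595 -0.9594]
Step 5: x=[4.6926 6.7509 10.1055] v=[1.9270 0.1309 -1.1267]
Step 6: x=[5.0097 6.8647 9.8017] v=[1.2684 0.4550 -1.2154]
Step 7: x=[5.1296 7.0461 9.5018] v=[0.4797 0.7255 -1.1997]
Max displacement = 2.1296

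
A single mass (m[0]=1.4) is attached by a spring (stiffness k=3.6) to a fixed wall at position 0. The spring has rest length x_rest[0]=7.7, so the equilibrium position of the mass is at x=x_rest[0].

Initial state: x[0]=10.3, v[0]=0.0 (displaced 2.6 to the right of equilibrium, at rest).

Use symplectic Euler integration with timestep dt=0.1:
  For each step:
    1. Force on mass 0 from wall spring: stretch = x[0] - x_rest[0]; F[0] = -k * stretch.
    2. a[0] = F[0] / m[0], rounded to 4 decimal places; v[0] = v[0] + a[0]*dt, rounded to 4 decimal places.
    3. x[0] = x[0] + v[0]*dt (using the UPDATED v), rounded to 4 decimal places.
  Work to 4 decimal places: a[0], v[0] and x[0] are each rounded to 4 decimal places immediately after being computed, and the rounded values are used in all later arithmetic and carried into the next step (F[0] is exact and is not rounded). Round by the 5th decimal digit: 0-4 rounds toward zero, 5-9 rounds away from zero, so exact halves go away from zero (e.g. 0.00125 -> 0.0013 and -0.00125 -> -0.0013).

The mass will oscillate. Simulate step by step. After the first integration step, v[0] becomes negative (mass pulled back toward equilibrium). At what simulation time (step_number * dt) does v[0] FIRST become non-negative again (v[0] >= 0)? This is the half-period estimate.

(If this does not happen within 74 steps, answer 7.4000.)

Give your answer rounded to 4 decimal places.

Answer: 2.0000

Derivation:
Step 0: x=[10.3000] v=[0.0000]
Step 1: x=[10.2331] v=[-0.6686]
Step 2: x=[10.1011] v=[-1.3200]
Step 3: x=[9.9074] v=[-1.9374]
Step 4: x=[9.6569] v=[-2.5050]
Step 5: x=[9.3561] v=[-3.0082]
Step 6: x=[9.0127] v=[-3.4341]
Step 7: x=[8.6355] v=[-3.7717]
Step 8: x=[8.2343] v=[-4.0123]
Step 9: x=[7.8193] v=[-4.1497]
Step 10: x=[7.4013] v=[-4.1804]
Step 11: x=[6.9909] v=[-4.1036]
Step 12: x=[6.5988] v=[-3.9213]
Step 13: x=[6.2350] v=[-3.6381]
Step 14: x=[5.9089] v=[-3.2614]
Step 15: x=[5.6288] v=[-2.8008]
Step 16: x=[5.4020] v=[-2.2682]
Step 17: x=[5.2343] v=[-1.6773]
Step 18: x=[5.1300] v=[-1.0433]
Step 19: x=[5.0918] v=[-0.3824]
Step 20: x=[5.1206] v=[0.2883]
First v>=0 after going negative at step 20, time=2.0000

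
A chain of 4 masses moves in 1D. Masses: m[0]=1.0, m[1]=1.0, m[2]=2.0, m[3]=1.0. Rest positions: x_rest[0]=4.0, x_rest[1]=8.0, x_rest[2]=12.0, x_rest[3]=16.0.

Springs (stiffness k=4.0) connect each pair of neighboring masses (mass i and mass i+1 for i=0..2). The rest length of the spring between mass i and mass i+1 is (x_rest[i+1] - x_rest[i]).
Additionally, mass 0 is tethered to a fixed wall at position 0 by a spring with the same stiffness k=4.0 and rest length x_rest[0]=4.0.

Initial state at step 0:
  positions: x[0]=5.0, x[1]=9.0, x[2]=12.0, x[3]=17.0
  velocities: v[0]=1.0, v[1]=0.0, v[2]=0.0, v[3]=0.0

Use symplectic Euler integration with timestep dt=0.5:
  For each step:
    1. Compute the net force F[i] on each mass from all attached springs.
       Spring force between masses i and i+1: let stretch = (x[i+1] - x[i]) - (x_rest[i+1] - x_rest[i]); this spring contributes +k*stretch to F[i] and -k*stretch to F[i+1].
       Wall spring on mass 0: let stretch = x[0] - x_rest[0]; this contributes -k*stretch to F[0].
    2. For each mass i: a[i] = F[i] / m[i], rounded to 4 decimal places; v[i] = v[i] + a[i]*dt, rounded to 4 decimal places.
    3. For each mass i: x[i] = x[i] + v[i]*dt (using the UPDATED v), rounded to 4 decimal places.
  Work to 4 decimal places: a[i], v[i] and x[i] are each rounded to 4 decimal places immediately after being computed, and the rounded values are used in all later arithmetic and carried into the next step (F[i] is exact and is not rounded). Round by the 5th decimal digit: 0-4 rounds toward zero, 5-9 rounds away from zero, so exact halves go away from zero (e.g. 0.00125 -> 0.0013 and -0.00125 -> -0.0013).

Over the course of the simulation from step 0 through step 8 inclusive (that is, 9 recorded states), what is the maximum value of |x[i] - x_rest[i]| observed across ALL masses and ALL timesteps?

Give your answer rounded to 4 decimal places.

Answer: 1.2500

Derivation:
Step 0: x=[5.0000 9.0000 12.0000 17.0000] v=[1.0000 0.0000 0.0000 0.0000]
Step 1: x=[4.5000 8.0000 13.0000 16.0000] v=[-1.0000 -2.0000 2.0000 -2.0000]
Step 2: x=[3.0000 8.5000 13.0000 16.0000] v=[-3.0000 1.0000 0.0000 0.0000]
Step 3: x=[4.0000 8.0000 12.2500 17.0000] v=[2.0000 -1.0000 -1.5000 2.0000]
Step 4: x=[5.0000 7.7500 11.7500 17.2500] v=[2.0000 -0.5000 -1.0000 0.5000]
Step 5: x=[3.7500 8.7500 12.0000 16.0000] v=[-2.5000 2.0000 0.5000 -2.5000]
Step 6: x=[3.7500 8.0000 12.6250 14.7500] v=[0.0000 -1.5000 1.2500 -2.5000]
Step 7: x=[4.2500 7.6250 12.0000 15.3750] v=[1.0000 -0.7500 -1.2500 1.2500]
Step 8: x=[3.8750 8.2500 10.8750 16.6250] v=[-0.7500 1.2500 -2.2500 2.5000]
Max displacement = 1.2500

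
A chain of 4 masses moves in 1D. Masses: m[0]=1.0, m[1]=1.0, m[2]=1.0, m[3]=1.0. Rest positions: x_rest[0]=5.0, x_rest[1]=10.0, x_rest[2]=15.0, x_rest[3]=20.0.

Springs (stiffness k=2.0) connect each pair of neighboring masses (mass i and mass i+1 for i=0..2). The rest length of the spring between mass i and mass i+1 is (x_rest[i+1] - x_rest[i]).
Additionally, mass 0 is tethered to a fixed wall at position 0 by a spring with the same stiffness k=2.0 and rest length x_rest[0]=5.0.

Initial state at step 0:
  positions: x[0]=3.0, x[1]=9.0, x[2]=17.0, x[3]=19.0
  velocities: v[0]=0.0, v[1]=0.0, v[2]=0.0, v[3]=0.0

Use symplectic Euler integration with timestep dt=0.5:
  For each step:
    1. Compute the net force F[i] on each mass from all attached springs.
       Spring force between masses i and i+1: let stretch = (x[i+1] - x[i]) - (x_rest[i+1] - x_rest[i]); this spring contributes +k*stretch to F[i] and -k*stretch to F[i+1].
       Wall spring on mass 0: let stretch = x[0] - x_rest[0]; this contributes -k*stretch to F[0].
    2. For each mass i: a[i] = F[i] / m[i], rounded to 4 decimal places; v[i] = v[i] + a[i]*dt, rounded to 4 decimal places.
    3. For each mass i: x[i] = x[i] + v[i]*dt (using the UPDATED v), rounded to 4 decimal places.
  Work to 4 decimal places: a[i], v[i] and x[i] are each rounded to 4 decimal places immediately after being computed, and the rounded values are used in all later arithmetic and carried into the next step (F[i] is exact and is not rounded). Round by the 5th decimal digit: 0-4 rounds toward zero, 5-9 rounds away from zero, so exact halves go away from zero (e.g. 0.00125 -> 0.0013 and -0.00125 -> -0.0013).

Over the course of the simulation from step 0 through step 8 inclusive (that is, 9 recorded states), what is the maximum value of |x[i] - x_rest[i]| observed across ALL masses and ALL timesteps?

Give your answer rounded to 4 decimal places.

Step 0: x=[3.0000 9.0000 17.0000 19.0000] v=[0.0000 0.0000 0.0000 0.0000]
Step 1: x=[4.5000 10.0000 14.0000 20.5000] v=[3.0000 2.0000 -6.0000 3.0000]
Step 2: x=[6.5000 10.2500 12.2500 21.2500] v=[4.0000 0.5000 -3.5000 1.5000]
Step 3: x=[7.1250 9.6250 14.0000 20.0000] v=[1.2500 -1.2500 3.5000 -2.5000]
Step 4: x=[5.4375 9.9375 16.5625 18.2500] v=[-3.3750 0.6250 5.1250 -3.5000]
Step 5: x=[3.2813 11.3125 16.6563 18.1563] v=[-4.3125 2.7500 0.1875 -0.1875]
Step 6: x=[3.5000 11.3438 14.8282 19.8126] v=[0.4374 0.0626 -3.6563 3.3125]
Step 7: x=[5.8906 9.1954 13.7501 21.4767] v=[4.7812 -4.2968 -2.1563 3.3281]
Step 8: x=[6.9883 7.6720 14.2579 21.7775] v=[2.1954 -3.0469 1.0156 0.6015]
Max displacement = 2.7500

Answer: 2.7500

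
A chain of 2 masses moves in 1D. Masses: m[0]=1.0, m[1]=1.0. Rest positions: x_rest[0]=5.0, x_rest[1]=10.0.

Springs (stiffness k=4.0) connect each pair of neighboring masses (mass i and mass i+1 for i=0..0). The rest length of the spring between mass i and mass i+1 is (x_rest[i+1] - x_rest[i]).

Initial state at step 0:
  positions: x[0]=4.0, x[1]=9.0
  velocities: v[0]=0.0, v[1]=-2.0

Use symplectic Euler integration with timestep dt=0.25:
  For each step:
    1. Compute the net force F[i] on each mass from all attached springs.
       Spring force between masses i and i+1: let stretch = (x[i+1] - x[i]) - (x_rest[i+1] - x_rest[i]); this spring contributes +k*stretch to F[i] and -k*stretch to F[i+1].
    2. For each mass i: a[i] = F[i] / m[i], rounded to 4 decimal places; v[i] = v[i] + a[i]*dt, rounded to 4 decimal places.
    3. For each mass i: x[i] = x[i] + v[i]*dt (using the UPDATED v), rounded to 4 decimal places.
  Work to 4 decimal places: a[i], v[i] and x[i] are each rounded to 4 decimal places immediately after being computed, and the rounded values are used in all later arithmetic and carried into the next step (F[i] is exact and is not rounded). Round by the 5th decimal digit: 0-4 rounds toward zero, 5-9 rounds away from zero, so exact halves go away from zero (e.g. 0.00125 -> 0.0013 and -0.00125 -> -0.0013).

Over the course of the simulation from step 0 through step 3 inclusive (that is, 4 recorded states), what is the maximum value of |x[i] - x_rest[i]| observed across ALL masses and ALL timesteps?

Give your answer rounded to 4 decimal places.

Answer: 2.0625

Derivation:
Step 0: x=[4.0000 9.0000] v=[0.0000 -2.0000]
Step 1: x=[4.0000 8.5000] v=[0.0000 -2.0000]
Step 2: x=[3.8750 8.1250] v=[-0.5000 -1.5000]
Step 3: x=[3.5625 7.9375] v=[-1.2500 -0.7500]
Max displacement = 2.0625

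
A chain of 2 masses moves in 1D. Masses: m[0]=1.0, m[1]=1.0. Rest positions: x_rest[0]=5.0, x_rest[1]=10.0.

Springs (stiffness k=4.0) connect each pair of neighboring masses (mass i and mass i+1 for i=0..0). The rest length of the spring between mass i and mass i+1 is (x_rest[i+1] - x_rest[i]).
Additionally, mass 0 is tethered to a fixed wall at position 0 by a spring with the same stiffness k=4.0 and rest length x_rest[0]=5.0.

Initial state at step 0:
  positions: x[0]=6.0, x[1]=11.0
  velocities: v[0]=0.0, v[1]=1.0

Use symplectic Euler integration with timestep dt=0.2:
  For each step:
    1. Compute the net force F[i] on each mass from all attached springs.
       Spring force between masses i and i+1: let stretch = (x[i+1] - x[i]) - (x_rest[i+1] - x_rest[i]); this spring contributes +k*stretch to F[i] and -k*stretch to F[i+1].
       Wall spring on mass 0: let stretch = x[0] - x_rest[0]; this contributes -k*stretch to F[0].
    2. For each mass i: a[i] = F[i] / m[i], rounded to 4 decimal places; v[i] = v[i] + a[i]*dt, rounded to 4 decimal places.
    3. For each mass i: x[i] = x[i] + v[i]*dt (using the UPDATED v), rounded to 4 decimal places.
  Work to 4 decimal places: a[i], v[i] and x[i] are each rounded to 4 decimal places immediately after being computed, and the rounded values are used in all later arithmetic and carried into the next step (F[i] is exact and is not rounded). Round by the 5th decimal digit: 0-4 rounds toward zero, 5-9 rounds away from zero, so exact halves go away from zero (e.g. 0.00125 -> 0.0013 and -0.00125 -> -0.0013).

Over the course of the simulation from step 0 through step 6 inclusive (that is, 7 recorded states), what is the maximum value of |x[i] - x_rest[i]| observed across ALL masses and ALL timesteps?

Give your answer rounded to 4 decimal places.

Step 0: x=[6.0000 11.0000] v=[0.0000 1.0000]
Step 1: x=[5.8400 11.2000] v=[-0.8000 1.0000]
Step 2: x=[5.6032 11.3424] v=[-1.1840 0.7120]
Step 3: x=[5.3882 11.3665] v=[-1.0752 0.1206]
Step 4: x=[5.2676 11.2341] v=[-0.6031 -0.6620]
Step 5: x=[5.2588 10.9471] v=[-0.0440 -1.4352]
Step 6: x=[5.3187 10.5499] v=[0.2996 -1.9858]
Max displacement = 1.3665

Answer: 1.3665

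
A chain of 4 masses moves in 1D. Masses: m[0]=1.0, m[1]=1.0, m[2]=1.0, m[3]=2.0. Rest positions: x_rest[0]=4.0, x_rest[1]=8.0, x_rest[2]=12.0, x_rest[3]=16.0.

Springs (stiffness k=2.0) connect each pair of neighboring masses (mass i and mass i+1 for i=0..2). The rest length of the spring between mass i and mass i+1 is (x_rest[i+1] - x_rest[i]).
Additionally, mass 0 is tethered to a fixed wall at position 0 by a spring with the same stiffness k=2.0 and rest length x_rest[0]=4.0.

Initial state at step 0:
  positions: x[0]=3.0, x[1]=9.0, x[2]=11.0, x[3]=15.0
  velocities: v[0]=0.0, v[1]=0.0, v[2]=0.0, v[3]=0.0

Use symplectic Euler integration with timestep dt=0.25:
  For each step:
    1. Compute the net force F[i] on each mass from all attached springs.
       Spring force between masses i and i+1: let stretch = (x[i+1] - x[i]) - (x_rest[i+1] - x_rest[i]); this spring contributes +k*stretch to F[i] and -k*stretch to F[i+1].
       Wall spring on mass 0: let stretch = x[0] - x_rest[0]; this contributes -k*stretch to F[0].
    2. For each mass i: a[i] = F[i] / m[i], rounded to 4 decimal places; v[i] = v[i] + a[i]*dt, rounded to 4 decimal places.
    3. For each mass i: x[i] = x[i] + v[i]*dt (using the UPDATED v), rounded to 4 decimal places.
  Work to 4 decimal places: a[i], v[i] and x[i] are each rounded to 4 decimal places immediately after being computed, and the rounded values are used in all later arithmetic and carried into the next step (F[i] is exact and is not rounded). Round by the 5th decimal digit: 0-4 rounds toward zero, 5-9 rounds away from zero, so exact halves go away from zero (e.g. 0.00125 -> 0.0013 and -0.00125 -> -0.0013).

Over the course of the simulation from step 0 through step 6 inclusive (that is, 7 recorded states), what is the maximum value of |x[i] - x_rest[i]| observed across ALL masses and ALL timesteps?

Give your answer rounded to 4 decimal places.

Answer: 1.5178

Derivation:
Step 0: x=[3.0000 9.0000 11.0000 15.0000] v=[0.0000 0.0000 0.0000 0.0000]
Step 1: x=[3.3750 8.5000 11.2500 15.0000] v=[1.5000 -2.0000 1.0000 0.0000]
Step 2: x=[3.9688 7.7031 11.6250 15.0156] v=[2.3750 -3.1875 1.5000 0.0625]
Step 3: x=[4.5333 6.9297 11.9336 15.0693] v=[2.2578 -3.0937 1.2344 0.2149]
Step 4: x=[4.8307 6.4822 12.0087 15.1771] v=[1.1894 -1.7900 0.3003 0.4310]
Step 5: x=[4.7307 6.5191 11.7890 15.3368] v=[-0.4002 0.1475 -0.8788 0.6389]
Step 6: x=[4.2629 6.9912 11.3540 15.5248] v=[-1.8714 1.8883 -1.7399 0.7520]
Max displacement = 1.5178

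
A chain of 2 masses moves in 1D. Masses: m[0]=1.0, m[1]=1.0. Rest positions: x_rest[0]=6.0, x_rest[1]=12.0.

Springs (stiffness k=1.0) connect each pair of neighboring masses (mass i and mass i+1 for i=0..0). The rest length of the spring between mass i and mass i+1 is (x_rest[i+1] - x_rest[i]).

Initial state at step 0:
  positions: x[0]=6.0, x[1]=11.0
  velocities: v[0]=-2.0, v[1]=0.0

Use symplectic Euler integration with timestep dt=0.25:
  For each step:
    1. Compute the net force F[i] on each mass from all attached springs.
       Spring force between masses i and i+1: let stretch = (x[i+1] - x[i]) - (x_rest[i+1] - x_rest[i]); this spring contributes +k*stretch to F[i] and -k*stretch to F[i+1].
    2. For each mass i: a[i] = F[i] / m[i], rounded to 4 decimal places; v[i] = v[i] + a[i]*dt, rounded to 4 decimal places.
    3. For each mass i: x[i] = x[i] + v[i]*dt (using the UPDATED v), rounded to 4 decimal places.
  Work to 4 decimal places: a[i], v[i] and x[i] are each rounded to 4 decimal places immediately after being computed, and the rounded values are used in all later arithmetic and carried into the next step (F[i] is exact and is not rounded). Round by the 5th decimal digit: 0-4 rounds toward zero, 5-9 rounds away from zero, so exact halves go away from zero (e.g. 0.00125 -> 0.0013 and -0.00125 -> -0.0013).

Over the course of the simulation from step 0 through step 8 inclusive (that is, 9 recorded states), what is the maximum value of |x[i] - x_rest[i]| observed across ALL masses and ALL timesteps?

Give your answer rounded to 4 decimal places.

Step 0: x=[6.0000 11.0000] v=[-2.0000 0.0000]
Step 1: x=[5.4375 11.0625] v=[-2.2500 0.2500]
Step 2: x=[4.8516 11.1485] v=[-2.3438 0.3438]
Step 3: x=[4.2842 11.2159] v=[-2.2696 0.2696]
Step 4: x=[3.7750 11.2251] v=[-2.0367 0.0367]
Step 5: x=[3.3565 11.1437] v=[-1.6742 -0.3258]
Step 6: x=[3.0497 10.9506] v=[-1.2274 -0.7726]
Step 7: x=[2.8617 10.6387] v=[-0.7522 -1.2478]
Step 8: x=[2.7847 10.2157] v=[-0.3080 -1.6921]
Max displacement = 3.2153

Answer: 3.2153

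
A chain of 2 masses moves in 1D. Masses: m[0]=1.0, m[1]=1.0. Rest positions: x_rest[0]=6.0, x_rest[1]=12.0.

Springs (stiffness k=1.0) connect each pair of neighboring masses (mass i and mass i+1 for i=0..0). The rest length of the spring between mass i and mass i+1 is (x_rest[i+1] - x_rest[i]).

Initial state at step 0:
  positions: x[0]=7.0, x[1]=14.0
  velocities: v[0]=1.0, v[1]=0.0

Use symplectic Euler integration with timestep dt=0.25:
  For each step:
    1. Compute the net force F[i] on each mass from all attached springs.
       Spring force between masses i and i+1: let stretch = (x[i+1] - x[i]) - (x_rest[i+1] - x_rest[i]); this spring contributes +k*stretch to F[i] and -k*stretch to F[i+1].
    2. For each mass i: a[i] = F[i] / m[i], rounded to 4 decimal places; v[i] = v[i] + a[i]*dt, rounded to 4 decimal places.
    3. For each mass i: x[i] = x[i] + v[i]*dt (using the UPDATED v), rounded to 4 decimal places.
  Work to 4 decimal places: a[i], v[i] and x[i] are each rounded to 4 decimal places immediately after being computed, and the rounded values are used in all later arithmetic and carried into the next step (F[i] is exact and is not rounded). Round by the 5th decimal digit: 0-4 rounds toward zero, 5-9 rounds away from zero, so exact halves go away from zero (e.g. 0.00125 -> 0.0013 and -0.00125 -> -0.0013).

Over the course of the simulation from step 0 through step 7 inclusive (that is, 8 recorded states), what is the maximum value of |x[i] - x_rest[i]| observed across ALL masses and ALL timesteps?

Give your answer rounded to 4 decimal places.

Step 0: x=[7.0000 14.0000] v=[1.0000 0.0000]
Step 1: x=[7.3125 13.9375] v=[1.2500 -0.2500]
Step 2: x=[7.6641 13.8359] v=[1.4063 -0.4063]
Step 3: x=[8.0264 13.7236] v=[1.4493 -0.4493]
Step 4: x=[8.3698 13.6302] v=[1.3736 -0.3736]
Step 5: x=[8.6670 13.5830] v=[1.1887 -0.1887]
Step 6: x=[8.8964 13.6036] v=[0.9177 0.0823]
Step 7: x=[9.0450 13.7050] v=[0.5945 0.4055]
Max displacement = 3.0450

Answer: 3.0450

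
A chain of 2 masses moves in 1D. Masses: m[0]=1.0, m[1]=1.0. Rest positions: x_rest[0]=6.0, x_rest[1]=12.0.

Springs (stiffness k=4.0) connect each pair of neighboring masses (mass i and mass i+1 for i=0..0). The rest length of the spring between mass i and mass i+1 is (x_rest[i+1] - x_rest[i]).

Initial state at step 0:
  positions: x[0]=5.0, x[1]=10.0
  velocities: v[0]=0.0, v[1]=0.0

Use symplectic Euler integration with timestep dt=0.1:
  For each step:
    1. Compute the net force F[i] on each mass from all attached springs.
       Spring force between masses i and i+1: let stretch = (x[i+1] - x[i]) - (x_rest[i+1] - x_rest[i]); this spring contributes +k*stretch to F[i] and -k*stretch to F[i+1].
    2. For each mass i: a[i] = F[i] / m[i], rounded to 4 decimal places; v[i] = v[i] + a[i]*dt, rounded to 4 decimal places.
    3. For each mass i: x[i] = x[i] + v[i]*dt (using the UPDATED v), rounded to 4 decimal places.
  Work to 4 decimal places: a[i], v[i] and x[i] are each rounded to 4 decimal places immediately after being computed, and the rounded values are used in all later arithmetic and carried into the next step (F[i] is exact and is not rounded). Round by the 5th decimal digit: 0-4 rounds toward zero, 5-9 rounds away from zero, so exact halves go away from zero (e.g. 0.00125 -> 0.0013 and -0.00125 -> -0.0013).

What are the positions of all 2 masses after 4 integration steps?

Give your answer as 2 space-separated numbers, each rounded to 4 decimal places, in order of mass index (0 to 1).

Step 0: x=[5.0000 10.0000] v=[0.0000 0.0000]
Step 1: x=[4.9600 10.0400] v=[-0.4000 0.4000]
Step 2: x=[4.8832 10.1168] v=[-0.7680 0.7680]
Step 3: x=[4.7757 10.2243] v=[-1.0746 1.0746]
Step 4: x=[4.6462 10.3538] v=[-1.2952 1.2952]

Answer: 4.6462 10.3538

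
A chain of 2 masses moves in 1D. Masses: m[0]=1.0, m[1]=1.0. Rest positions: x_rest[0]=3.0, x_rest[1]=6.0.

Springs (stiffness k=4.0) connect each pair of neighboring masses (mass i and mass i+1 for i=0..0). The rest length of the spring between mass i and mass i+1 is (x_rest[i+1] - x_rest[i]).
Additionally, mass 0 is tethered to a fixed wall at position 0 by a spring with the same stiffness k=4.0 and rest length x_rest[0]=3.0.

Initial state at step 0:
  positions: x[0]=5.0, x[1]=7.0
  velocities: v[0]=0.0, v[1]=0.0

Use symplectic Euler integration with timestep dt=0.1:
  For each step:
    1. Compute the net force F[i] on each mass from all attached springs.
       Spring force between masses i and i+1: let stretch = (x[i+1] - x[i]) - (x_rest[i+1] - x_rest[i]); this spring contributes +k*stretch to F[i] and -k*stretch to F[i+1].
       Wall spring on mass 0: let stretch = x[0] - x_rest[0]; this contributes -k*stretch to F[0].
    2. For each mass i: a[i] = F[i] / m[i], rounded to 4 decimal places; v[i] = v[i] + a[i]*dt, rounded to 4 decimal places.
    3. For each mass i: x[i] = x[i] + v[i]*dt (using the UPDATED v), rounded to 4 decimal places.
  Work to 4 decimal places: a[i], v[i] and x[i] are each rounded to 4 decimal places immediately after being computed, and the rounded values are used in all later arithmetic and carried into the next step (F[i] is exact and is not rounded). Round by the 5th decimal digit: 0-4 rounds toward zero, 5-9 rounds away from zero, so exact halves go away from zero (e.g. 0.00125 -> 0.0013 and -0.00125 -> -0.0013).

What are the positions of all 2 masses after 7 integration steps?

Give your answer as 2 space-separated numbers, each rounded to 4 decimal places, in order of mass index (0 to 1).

Step 0: x=[5.0000 7.0000] v=[0.0000 0.0000]
Step 1: x=[4.8800 7.0400] v=[-1.2000 0.4000]
Step 2: x=[4.6512 7.1136] v=[-2.2880 0.7360]
Step 3: x=[4.3349 7.2087] v=[-3.1635 0.9510]
Step 4: x=[3.9601 7.3089] v=[-3.7479 1.0015]
Step 5: x=[3.5609 7.3951] v=[-3.9924 0.8620]
Step 6: x=[3.1726 7.4479] v=[-3.8831 0.5283]
Step 7: x=[2.8284 7.4497] v=[-3.4420 0.0182]

Answer: 2.8284 7.4497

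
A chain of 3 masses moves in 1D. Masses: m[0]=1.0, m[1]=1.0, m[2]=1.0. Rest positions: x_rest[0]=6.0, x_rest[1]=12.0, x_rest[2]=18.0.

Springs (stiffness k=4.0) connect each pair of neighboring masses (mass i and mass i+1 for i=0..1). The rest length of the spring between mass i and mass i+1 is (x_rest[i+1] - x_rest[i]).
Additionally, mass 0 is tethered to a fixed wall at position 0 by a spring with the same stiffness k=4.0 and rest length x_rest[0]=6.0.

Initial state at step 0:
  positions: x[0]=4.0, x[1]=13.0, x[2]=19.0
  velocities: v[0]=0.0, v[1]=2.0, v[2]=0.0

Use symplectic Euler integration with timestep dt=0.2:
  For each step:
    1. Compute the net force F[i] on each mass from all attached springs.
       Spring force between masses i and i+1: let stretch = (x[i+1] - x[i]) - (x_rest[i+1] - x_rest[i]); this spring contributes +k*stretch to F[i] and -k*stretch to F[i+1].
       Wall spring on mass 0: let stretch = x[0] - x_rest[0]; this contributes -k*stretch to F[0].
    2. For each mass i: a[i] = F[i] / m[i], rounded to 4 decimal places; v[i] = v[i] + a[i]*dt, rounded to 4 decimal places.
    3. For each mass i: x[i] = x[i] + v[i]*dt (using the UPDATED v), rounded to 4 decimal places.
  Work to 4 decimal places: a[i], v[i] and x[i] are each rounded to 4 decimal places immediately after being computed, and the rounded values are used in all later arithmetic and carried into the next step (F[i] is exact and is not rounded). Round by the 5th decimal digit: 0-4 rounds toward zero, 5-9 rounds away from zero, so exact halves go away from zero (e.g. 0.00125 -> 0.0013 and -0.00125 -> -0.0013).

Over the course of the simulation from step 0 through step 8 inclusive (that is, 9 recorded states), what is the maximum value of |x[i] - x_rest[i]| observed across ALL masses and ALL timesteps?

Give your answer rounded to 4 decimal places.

Answer: 2.5627

Derivation:
Step 0: x=[4.0000 13.0000 19.0000] v=[0.0000 2.0000 0.0000]
Step 1: x=[4.8000 12.9200 19.0000] v=[4.0000 -0.4000 0.0000]
Step 2: x=[6.1312 12.5136 18.9872] v=[6.6560 -2.0320 -0.0640]
Step 3: x=[7.5026 12.1218 18.8986] v=[6.8570 -1.9590 -0.4429]
Step 4: x=[8.4127 12.0752 18.6857] v=[4.5503 -0.2329 -1.0643]
Step 5: x=[8.5627 12.5003 18.3752] v=[0.7501 2.1255 -1.5527]
Step 6: x=[7.9727 13.2354 18.0847] v=[-2.9500 3.6753 -1.4526]
Step 7: x=[6.9491 13.9043 17.9783] v=[-5.1180 3.3446 -0.5320]
Step 8: x=[5.9265 14.1122 18.1801] v=[-5.1131 1.0396 1.0088]
Max displacement = 2.5627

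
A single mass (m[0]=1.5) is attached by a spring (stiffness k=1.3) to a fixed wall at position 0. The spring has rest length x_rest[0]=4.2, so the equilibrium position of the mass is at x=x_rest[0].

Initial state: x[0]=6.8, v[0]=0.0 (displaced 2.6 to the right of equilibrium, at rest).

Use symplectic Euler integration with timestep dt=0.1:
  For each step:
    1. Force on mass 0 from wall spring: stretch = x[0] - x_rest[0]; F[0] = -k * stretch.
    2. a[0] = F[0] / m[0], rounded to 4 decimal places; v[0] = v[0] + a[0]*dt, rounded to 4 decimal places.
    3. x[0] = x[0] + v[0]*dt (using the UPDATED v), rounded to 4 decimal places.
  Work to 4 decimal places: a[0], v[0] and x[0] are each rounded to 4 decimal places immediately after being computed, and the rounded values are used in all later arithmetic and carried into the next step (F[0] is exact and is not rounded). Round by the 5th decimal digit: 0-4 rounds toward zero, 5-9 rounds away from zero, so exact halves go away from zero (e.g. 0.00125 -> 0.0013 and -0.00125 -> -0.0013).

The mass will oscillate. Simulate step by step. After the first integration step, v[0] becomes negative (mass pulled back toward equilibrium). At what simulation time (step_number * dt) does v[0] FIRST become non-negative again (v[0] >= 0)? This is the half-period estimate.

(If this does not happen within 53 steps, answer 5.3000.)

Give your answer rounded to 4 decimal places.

Step 0: x=[6.8000] v=[0.0000]
Step 1: x=[6.7775] v=[-0.2253]
Step 2: x=[6.7326] v=[-0.4487]
Step 3: x=[6.6658] v=[-0.6682]
Step 4: x=[6.5776] v=[-0.8819]
Step 5: x=[6.4688] v=[-1.0880]
Step 6: x=[6.3403] v=[-1.2846]
Step 7: x=[6.1933] v=[-1.4701]
Step 8: x=[6.0290] v=[-1.6429]
Step 9: x=[5.8489] v=[-1.8014]
Step 10: x=[5.6545] v=[-1.9443]
Step 11: x=[5.4475] v=[-2.0704]
Step 12: x=[5.2297] v=[-2.1785]
Step 13: x=[5.0029] v=[-2.2677]
Step 14: x=[4.7692] v=[-2.3373]
Step 15: x=[4.5305] v=[-2.3866]
Step 16: x=[4.2890] v=[-2.4152]
Step 17: x=[4.0467] v=[-2.4229]
Step 18: x=[3.8057] v=[-2.4096]
Step 19: x=[3.5682] v=[-2.3754]
Step 20: x=[3.3361] v=[-2.3206]
Step 21: x=[3.1115] v=[-2.2457]
Step 22: x=[2.8964] v=[-2.1514]
Step 23: x=[2.6926] v=[-2.0384]
Step 24: x=[2.5018] v=[-1.9078]
Step 25: x=[2.3257] v=[-1.7606]
Step 26: x=[2.1659] v=[-1.5982]
Step 27: x=[2.0237] v=[-1.4219]
Step 28: x=[1.9004] v=[-1.2333]
Step 29: x=[1.7970] v=[-1.0340]
Step 30: x=[1.7144] v=[-0.8257]
Step 31: x=[1.6534] v=[-0.6103]
Step 32: x=[1.6144] v=[-0.3896]
Step 33: x=[1.5979] v=[-0.1655]
Step 34: x=[1.6039] v=[0.0600]
First v>=0 after going negative at step 34, time=3.4000

Answer: 3.4000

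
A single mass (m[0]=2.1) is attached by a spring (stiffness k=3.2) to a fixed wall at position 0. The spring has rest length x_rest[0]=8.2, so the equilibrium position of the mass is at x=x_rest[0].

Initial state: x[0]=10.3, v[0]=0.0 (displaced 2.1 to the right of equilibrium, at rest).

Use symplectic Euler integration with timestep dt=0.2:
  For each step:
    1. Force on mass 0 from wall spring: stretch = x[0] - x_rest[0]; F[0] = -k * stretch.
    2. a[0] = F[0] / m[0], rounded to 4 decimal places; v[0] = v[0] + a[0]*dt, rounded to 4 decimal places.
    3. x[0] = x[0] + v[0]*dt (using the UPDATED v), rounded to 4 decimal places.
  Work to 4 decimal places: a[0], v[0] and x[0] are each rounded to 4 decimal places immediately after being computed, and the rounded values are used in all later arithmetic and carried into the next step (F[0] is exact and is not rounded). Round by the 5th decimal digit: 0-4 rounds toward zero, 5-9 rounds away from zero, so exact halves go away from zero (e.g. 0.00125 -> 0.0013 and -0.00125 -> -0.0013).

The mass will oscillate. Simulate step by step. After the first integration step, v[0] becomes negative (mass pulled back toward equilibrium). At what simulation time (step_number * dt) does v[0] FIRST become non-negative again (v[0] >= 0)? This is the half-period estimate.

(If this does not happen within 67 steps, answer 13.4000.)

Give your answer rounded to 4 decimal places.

Answer: 2.6000

Derivation:
Step 0: x=[10.3000] v=[0.0000]
Step 1: x=[10.1720] v=[-0.6400]
Step 2: x=[9.9238] v=[-1.2410]
Step 3: x=[9.5705] v=[-1.7663]
Step 4: x=[9.1337] v=[-2.1840]
Step 5: x=[8.6400] v=[-2.4686]
Step 6: x=[8.1195] v=[-2.6027]
Step 7: x=[7.6039] v=[-2.5782]
Step 8: x=[7.1246] v=[-2.3965]
Step 9: x=[6.7108] v=[-2.0688]
Step 10: x=[6.3878] v=[-1.6149]
Step 11: x=[6.1753] v=[-1.0626]
Step 12: x=[6.0862] v=[-0.4455]
Step 13: x=[6.1259] v=[0.1987]
First v>=0 after going negative at step 13, time=2.6000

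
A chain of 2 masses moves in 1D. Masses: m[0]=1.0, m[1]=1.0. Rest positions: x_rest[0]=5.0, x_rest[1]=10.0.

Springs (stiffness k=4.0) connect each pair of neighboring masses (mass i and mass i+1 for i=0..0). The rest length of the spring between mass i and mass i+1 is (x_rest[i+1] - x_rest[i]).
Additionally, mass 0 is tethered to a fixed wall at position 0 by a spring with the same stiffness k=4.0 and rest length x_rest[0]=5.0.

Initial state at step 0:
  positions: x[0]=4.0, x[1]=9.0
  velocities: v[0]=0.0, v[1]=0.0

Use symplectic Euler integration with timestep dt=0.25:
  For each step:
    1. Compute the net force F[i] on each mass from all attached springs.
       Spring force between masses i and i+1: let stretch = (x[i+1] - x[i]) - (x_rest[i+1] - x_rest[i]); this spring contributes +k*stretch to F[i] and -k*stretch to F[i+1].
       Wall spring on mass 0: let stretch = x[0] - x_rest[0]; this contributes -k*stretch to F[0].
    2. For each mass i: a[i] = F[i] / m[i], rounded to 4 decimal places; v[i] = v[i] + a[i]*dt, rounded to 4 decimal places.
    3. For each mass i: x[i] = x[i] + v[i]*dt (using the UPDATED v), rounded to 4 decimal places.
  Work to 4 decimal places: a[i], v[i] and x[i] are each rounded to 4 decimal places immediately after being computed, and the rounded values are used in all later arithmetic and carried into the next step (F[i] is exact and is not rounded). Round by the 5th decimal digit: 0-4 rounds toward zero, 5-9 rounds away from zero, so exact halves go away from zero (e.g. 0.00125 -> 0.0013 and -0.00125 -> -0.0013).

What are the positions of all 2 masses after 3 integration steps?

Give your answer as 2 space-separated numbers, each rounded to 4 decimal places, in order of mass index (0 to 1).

Answer: 4.9531 9.2656

Derivation:
Step 0: x=[4.0000 9.0000] v=[0.0000 0.0000]
Step 1: x=[4.2500 9.0000] v=[1.0000 0.0000]
Step 2: x=[4.6250 9.0625] v=[1.5000 0.2500]
Step 3: x=[4.9531 9.2656] v=[1.3125 0.8125]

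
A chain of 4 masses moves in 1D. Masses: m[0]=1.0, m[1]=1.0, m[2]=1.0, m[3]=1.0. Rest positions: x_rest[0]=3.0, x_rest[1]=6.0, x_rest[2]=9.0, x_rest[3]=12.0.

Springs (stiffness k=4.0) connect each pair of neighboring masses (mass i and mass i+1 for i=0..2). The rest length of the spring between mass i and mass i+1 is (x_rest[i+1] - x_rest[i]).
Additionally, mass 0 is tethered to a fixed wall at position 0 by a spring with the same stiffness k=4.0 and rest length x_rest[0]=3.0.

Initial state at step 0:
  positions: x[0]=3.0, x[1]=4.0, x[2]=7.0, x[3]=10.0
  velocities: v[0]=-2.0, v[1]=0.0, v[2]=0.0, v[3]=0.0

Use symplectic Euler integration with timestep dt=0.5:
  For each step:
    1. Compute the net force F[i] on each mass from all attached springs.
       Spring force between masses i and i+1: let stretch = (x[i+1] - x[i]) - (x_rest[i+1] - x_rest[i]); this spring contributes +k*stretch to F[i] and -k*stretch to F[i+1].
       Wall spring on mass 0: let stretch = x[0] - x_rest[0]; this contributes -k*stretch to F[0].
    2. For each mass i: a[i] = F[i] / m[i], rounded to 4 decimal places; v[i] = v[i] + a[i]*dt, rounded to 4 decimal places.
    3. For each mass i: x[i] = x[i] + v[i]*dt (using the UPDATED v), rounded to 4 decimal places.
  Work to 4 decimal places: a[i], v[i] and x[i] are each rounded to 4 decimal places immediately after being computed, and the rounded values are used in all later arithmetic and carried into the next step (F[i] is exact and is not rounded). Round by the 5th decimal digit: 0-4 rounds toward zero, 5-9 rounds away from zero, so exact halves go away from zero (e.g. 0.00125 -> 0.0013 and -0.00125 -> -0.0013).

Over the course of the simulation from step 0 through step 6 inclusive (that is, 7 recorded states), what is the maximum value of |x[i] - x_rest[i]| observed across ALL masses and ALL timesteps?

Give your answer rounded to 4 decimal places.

Step 0: x=[3.0000 4.0000 7.0000 10.0000] v=[-2.0000 0.0000 0.0000 0.0000]
Step 1: x=[0.0000 6.0000 7.0000 10.0000] v=[-6.0000 4.0000 0.0000 0.0000]
Step 2: x=[3.0000 3.0000 9.0000 10.0000] v=[6.0000 -6.0000 4.0000 0.0000]
Step 3: x=[3.0000 6.0000 6.0000 12.0000] v=[0.0000 6.0000 -6.0000 4.0000]
Step 4: x=[3.0000 6.0000 9.0000 11.0000] v=[0.0000 0.0000 6.0000 -2.0000]
Step 5: x=[3.0000 6.0000 11.0000 11.0000] v=[0.0000 0.0000 4.0000 0.0000]
Step 6: x=[3.0000 8.0000 8.0000 14.0000] v=[0.0000 4.0000 -6.0000 6.0000]
Max displacement = 3.0000

Answer: 3.0000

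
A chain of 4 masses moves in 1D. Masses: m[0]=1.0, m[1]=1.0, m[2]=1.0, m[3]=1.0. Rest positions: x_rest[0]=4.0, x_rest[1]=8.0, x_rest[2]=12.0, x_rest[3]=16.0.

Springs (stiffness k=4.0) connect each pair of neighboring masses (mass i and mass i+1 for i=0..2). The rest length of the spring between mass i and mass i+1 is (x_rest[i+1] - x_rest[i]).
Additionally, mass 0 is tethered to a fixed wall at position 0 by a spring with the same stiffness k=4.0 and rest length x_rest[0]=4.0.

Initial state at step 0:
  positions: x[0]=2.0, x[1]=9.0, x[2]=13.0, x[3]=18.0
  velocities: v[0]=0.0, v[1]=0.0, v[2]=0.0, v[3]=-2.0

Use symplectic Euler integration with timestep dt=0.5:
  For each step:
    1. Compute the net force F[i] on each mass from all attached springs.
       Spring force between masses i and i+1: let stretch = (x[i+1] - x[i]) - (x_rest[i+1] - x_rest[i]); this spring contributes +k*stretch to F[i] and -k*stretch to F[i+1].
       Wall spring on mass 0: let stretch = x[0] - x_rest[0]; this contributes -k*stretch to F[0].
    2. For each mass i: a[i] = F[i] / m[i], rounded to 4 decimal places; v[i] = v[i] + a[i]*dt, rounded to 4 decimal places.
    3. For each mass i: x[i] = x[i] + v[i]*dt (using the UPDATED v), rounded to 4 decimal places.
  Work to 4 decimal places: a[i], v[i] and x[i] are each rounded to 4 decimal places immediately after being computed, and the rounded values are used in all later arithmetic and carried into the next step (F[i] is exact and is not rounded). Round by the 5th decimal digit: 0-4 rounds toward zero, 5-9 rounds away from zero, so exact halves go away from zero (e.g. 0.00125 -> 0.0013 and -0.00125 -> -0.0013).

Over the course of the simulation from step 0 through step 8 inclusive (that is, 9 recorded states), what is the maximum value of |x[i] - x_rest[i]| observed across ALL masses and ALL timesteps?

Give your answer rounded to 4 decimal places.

Step 0: x=[2.0000 9.0000 13.0000 18.0000] v=[0.0000 0.0000 0.0000 -2.0000]
Step 1: x=[7.0000 6.0000 14.0000 16.0000] v=[10.0000 -6.0000 2.0000 -4.0000]
Step 2: x=[4.0000 12.0000 9.0000 16.0000] v=[-6.0000 12.0000 -10.0000 0.0000]
Step 3: x=[5.0000 7.0000 14.0000 13.0000] v=[2.0000 -10.0000 10.0000 -6.0000]
Step 4: x=[3.0000 7.0000 11.0000 15.0000] v=[-4.0000 0.0000 -6.0000 4.0000]
Step 5: x=[2.0000 7.0000 8.0000 17.0000] v=[-2.0000 0.0000 -6.0000 4.0000]
Step 6: x=[4.0000 3.0000 13.0000 14.0000] v=[4.0000 -8.0000 10.0000 -6.0000]
Step 7: x=[1.0000 10.0000 9.0000 14.0000] v=[-6.0000 14.0000 -8.0000 0.0000]
Step 8: x=[6.0000 7.0000 11.0000 13.0000] v=[10.0000 -6.0000 4.0000 -2.0000]
Max displacement = 5.0000

Answer: 5.0000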